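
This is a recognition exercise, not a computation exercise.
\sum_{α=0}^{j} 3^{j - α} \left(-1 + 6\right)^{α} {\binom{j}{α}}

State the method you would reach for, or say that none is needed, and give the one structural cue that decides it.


Method: the binomial theorem — the summand is term α of a binomial expansion in (-1 + 6) and 3; the whole sum is a single power.


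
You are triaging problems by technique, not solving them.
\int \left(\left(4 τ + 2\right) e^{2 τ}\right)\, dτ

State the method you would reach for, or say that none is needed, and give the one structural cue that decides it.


Method: integration by parts — a polynomial factor 4 τ + 2 multiplies e^{2 τ}; differentiating 4 τ + 2 lowers its degree while e^{2 τ} integrates cleanly, so parts wins.


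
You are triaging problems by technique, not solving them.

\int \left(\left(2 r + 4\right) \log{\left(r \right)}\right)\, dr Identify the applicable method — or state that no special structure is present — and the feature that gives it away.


Diagnosis: integration by parts — take \log{\left(r \right)} as the piece to differentiate: what remains is a power-rule integral in disguise.


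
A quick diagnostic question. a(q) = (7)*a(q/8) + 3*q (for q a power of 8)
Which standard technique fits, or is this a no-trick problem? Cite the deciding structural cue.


Verdict: the master substitution — the index is divided (q/8), not shifted — substitute q = 8^m to straighten it into a shift recurrence.


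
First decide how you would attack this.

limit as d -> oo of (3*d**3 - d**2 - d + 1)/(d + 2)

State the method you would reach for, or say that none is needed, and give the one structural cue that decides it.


Verdict: dominant-term comparison — divide through by the highest power of d; every lower-order term dies and the dominant terms decide the limit. Differentiating the expression as a single quotient would eventually settle it as well; matching dominant growth settles it immediately.


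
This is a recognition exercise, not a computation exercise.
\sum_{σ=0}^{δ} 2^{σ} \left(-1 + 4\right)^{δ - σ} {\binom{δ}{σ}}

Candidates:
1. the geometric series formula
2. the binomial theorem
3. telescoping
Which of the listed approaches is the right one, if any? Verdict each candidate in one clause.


Verdict: the binomial theorem — terms weighting {\binom{δ}{σ}} against matched powers of 2 and (-1 + 4) reassemble into (2 + (-1 + 4))^δ by the binomial theorem.
- the geometric series formula: consecutive terms are not related by a fixed multiplier.
- the binomial theorem: applies; the problem has the shape this method handles.
- telescoping: computed from the summand as displayed, the partial sums build up without the pairwise collapse telescoping exploits.


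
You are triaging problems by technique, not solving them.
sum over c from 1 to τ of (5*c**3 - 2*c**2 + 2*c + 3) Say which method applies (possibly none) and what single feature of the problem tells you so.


Technique: no special technique — Faulhaber territory: sum each constant-multiple power of c with its closed-form formula, no trick required.


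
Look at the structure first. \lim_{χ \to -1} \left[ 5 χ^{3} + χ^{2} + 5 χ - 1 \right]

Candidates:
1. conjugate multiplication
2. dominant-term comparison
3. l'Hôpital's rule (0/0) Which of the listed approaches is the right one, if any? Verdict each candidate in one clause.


Method: no special technique — the expression is continuous at -1 — substitute and evaluate; no indeterminate form appears.
- conjugate multiplication — no difference of divergent radicals appears, so rationalizing has nothing to cancel.
- dominant-term comparison: this limit is not decided by comparing leading-term growth at infinity.
- l'Hôpital's rule (0/0): substituting the point gives a finite value outright — there is no indeterminate clash to repair.


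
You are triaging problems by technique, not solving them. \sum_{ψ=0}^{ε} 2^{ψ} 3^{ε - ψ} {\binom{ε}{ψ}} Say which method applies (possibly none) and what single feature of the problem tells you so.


Technique: the binomial theorem — the summand is term ψ of a binomial expansion in 2 and 3; the whole sum is a single power.


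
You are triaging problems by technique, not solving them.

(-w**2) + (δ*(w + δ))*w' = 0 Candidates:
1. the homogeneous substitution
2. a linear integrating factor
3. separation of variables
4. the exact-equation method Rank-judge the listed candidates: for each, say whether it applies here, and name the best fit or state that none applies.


Best approach: the homogeneous substitution — the slope's numerator and denominator share total degree; set v = w/δ and the equation drops to separable form. Rewriting — with the variables' roles exchanged where the shape demands it — would expose a Bernoulli structure too; the homogeneous substitution simply reads the degrees directly.
- the homogeneous substitution: a fit — the right tool for this form.
- a linear integrating factor: a nonlinear term in the unknown puts this outside the integrating-factor template.
- separation of variables — the two dependences are entangled, not a clean product of one-variable pieces.
- the exact-equation method — the mixed partial derivatives differ, so the left side is not a total differential.


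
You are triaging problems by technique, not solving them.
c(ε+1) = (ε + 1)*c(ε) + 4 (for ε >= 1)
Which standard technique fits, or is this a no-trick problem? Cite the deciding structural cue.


Diagnosis: a summation factor — first-order linear but the coefficient ε + 1 moves with the index — divide by the cumulative product and telescope.


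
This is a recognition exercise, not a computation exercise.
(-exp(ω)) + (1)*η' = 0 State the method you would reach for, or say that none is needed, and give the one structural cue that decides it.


Diagnosis: no special technique — the slope is a pure function of ω; integrate both sides and be done.


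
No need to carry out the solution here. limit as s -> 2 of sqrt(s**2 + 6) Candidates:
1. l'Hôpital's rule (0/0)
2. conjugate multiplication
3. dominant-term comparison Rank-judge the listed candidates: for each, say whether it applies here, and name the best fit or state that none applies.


Best approach: no special technique — no zero denominators, no indeterminate clash at 2 — substitute and read off the value.
- l'Hôpital's rule (0/0) — substituting the point produces a determinate value, not a 0 over 0 clash.
- conjugate multiplication: no difference of divergent radicals appears, so rationalizing has nothing to cancel.
- dominant-term comparison: no dominant power emerges to decide the limit by degree comparison.


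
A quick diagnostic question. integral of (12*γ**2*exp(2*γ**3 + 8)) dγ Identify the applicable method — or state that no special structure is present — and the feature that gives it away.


Method: u-substitution — structure check: outer function, inner expression 2*γ**3 + 8, inner derivative as a factor — the classic u = 2*γ**3 + 8 pattern.


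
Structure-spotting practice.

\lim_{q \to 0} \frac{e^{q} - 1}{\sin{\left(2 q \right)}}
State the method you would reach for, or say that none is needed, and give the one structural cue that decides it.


Diagnosis: l'Hôpital's rule (0/0) — the 0/0 form at 0 is the signature situation for l'Hôpital's rule. Known elementary limits would finish this too — the rule just bypasses the case analysis.


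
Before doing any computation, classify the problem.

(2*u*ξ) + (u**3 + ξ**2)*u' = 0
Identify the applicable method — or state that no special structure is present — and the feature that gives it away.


Best approach: the exact-equation method — this form is already the differential of something: the matching mixed partials of 2*u*ξ and u**3 + ξ**2 prove it.


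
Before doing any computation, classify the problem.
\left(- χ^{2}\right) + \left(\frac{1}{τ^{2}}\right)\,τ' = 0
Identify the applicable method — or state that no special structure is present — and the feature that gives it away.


Method: separation of variables — the slope splits multiplicatively: χ^{2} carrying all χ-dependence times τ^{2} carrying all τ-dependence — separate and integrate. One could also solve this as an exact equation; with each coefficient in its own variable, separating is the same work with fewer steps.


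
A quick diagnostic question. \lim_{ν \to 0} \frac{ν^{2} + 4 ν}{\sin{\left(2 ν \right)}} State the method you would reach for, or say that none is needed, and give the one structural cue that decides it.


Diagnosis: l'Hôpital's rule (0/0) — plug in 0: top and bottom both hit zero, so differentiate each and retry. The standard small-argument limits would also carry it; the rule is the systematic route.


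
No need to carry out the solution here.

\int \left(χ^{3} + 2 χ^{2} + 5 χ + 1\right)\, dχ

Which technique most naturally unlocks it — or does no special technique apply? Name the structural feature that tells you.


Best approach: no special technique — the integrand is a sum of constant multiples of powers of χ — integrate term by term.


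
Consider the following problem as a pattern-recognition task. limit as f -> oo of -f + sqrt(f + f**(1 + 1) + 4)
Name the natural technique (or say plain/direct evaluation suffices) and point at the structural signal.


Verdict: conjugate multiplication — both pieces blow up but their difference is finite; the conjugate trick rationalizes sqrt(f + f**(1 + 1) + 4) - f.


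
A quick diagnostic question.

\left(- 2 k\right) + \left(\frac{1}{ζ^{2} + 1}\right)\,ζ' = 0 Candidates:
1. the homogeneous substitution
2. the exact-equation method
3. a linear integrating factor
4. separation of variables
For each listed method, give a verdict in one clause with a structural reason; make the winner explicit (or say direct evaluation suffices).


Method: separation of variables — separating collects all ζ-dependence with the derivative and leaves all k-dependence opposite: variables separate.
- the homogeneous substitution: the slope is not a function of the ratio of the variables alone.
- the exact-equation method — with no real cross-dependence between the variables, the exact-equation machinery is a detour rather than the natural reading.
- a linear integrating factor — the unknown enters nonlinearly (through a power, a denominator, or a transcendental function), which the linear integrating-factor recipe cannot absorb as-is — any repair would come from a preliminary substitution, not the factor.
- separation of variables: yes, a natural case for it.


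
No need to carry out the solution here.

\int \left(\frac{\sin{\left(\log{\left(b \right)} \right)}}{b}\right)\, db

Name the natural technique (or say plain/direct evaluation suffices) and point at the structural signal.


Diagnosis: u-substitution — viewed as a product, the integrand is a composition evaluated at \log{\left(b \right)} times (a constant multiple of) that inner expression's derivative, so u = \log{\left(b \right)} makes it elementary.


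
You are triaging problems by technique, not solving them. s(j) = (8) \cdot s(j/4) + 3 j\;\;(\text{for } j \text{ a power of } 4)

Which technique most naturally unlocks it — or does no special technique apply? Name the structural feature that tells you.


Technique: the master substitution — the argument shrinks by the factor 4, so measure the index on a logarithmic scale and the recursion becomes a shift.


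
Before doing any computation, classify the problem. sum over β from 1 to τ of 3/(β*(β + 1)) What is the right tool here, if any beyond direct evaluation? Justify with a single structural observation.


Method: telescoping — after splitting 3/(β*(β + 1)) into partial fractions, the pieces are shifted copies of one function and cancel telescopically.


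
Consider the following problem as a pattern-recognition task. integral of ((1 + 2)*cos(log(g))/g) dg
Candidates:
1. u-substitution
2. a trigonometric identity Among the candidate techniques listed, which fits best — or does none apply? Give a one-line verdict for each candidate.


Diagnosis: u-substitution — everything non-trivial happens through the inner expression log(g), and its derivative accounts for the remaining factor up to a constant, so set u = log(g).
- u-substitution — yes — fits the structure here.
- a trigonometric identity: no even trigonometric power and no product of distinct frequencies to rewrite.


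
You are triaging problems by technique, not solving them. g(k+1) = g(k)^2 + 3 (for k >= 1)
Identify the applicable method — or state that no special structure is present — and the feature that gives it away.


Best approach: no special technique — the unknown enters the rule nonlinearly, not as a weighted sum — no linear method is even well-posed.


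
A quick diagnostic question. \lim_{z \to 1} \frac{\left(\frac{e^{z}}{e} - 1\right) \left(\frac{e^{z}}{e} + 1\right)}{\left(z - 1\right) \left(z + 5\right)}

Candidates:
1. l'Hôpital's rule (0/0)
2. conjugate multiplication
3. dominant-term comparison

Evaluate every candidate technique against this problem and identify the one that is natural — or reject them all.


Technique: l'Hôpital's rule (0/0) — the 0/0 form at 1 is the signature situation for l'Hôpital's rule. Expanding numerator and denominator to first order gives the same value — the rule automates exactly that.
- l'Hôpital's rule (0/0) — applies; the problem has the shape this method handles.
- conjugate multiplication: rationalization has no target — no divergent radical difference appears.
- dominant-term comparison — no dominant-degree comparison decides it.


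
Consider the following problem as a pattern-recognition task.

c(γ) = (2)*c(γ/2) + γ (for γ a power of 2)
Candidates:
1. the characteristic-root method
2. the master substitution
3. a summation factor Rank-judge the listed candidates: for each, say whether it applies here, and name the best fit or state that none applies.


Diagnosis: the master substitution — divide-the-index recursion (γ/2 inside the call) straightens out once the index is rewritten as 2^m.
- the characteristic-root method: the recursion divides its index rather than shifting it — outside the constant-shift family the root method covers.
- the master substitution: yes — fits the structure here.
- a summation factor — a divided-index call is outside the fixed-shift first-order family a summation factor normalizes.


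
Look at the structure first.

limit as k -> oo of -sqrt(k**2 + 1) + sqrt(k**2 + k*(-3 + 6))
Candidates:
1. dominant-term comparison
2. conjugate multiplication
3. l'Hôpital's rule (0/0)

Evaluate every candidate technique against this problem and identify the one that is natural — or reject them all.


Technique: conjugate multiplication — the ∞ − ∞ radical form is the exact trigger for the conjugate maneuver.
- dominant-term comparison: no ranking of term growth rates resolves the limit here.
- conjugate multiplication: applies; the problem has the shape this method handles.
- l'Hôpital's rule (0/0) — no quotient structure at all: the clash is ∞ minus ∞, which rationalizing converts into a tractable ratio.


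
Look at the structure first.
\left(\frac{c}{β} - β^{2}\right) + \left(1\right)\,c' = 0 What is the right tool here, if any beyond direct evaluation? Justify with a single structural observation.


Technique: a linear integrating factor — linear in the unknown with genuine forcing: multiply through by the exponential of the integrated coefficient and the left side closes into one derivative.


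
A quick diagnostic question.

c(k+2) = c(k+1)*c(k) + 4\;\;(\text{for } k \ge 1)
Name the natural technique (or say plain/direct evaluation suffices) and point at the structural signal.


Verdict: no special technique — the map from one term to the next is curved, not linear, so linear closed-form machinery does not attach.


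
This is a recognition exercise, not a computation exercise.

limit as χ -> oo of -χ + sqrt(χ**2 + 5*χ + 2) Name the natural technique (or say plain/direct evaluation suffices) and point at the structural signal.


Verdict: conjugate multiplication — both pieces blow up but their difference is finite; the conjugate trick rationalizes sqrt(χ**2 + 5*χ + 2) - χ.


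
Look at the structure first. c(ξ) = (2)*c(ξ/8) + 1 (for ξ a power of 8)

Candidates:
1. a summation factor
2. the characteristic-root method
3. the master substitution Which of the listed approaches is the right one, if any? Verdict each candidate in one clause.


Method: the master substitution — a divide-and-conquer shape: argument ξ/8, so change variables with ξ = 8^m and solve the linear version.
- a summation factor — a divided-index call is outside the fixed-shift first-order family a summation factor normalizes.
- the characteristic-root method — a divided-index call is not the fixed-shift linear shape that characteristic roots solve.
- the master substitution: yes — fits the structure here.


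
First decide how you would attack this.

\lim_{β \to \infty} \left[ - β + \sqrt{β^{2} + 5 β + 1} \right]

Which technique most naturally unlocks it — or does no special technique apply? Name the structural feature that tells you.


Method: conjugate multiplication — an infinity-minus-infinity difference with a surviving radical — multiply by the conjugate to cancel the divergence.


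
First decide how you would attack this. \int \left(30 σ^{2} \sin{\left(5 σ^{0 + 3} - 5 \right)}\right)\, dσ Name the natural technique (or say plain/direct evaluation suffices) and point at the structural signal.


Method: u-substitution — the only nontrivial dependence routes through (5 σ^{0 + 3} - 5), whose derivative supplies the leftover factor up to a constant multiple — u = (5 σ^{0 + 3} - 5) flattens it.


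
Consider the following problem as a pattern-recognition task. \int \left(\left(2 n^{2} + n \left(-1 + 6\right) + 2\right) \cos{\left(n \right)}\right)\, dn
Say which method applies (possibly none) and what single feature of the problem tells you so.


Best approach: integration by parts — a polynomial (2 n^{2} + n \left(-1 + 6\right) + 2) against the kernel \cos{\left(n \right)} is the signature bounded-ladder case for integration by parts.


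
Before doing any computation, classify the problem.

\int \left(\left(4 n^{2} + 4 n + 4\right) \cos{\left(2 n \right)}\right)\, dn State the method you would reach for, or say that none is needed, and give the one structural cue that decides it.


Best approach: integration by parts — a polynomial 4 n^{2} + 4 n + 4 against the kernel \cos{\left(2 n \right)} is the signature bounded-ladder case for integration by parts.


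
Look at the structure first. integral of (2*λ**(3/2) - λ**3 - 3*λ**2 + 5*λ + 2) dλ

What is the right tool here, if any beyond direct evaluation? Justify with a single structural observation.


Best approach: no special technique — every term is a constant multiple of a power of λ; term-wise power-rule integration needs no preliminary transformation.


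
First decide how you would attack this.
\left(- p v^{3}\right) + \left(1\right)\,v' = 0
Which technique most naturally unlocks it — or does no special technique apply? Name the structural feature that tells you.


Verdict: separation of variables — separating collects all v-dependence with the derivative and leaves all p-dependence opposite: variables separate.


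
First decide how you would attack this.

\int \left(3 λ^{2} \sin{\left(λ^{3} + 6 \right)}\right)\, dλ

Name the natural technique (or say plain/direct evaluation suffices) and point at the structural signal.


Method: u-substitution — read it as f(λ^{3} + 6) times a constant multiple of d(λ^{3} + 6): one substitution, u = λ^{3} + 6, finishes it.


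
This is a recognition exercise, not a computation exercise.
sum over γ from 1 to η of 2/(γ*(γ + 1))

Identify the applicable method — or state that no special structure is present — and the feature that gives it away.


Best approach: telescoping — 2/(γ*(γ + 1)) hides a difference of shifted reciprocals — decompose it and the middle of the sum vanishes.


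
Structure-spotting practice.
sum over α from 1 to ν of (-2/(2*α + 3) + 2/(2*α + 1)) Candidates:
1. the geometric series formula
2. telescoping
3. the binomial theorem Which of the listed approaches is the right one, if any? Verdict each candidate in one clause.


Best approach: telescoping — write out three consecutive terms and watch the interior cancel: the advanced copy one term subtracts reappears as the very next term's leading piece, pair after pair.
- the geometric series formula — no single multiplier carries one term to the next throughout the sum.
- telescoping — a fit — the right tool for this form.
- the binomial theorem: there is no pair of bases whose matched powers would reassemble into a single binomial power.


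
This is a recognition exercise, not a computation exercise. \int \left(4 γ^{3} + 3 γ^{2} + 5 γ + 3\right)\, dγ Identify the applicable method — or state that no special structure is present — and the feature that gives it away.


Method: no special technique — the integrand is a sum of constant multiples of powers of γ — integrate term by term.


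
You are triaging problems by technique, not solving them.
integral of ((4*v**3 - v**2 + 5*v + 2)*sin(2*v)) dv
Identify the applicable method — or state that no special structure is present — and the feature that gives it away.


Diagnosis: integration by parts — a polynomial factor 4*v**3 - v**2 + 5*v + 2 multiplies sin(2*v); differentiating 4*v**3 - v**2 + 5*v + 2 lowers its degree while sin(2*v) integrates cleanly, so parts wins.


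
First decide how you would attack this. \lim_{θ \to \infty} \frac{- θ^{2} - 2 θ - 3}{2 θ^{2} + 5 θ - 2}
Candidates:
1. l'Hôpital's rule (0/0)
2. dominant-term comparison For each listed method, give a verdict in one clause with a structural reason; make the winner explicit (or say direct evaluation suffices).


Method: dominant-term comparison — growth-rate triage: the leading powers of θ decide the limit, everything else is noise.
- l'Hôpital's rule (0/0) — as a single quotient the expression runs to ∞/∞ at the limit point — an at-infinity form of the rule would apply, though the leading-growth comparison is the direct reading.
- dominant-term comparison: applicable, and directly so.


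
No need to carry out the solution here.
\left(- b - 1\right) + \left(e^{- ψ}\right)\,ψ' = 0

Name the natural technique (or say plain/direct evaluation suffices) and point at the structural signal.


Technique: separation of variables — solved for the derivative, the right side splits multiplicatively into a function of each variable alone — divide and integrate each side. The cross-partial test also passes here (vacuously, each side single-variable); the potential-function route would work, separation is simply more immediate.


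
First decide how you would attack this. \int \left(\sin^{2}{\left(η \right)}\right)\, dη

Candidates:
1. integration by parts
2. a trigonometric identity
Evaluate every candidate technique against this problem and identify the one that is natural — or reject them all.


Technique: a trigonometric identity — even powers like \sin^{2}{\left(η \right)} never integrate directly; the half-angle identity lowers the degree first.
- integration by parts: not the natural route: no polynomial-kernel product appears — a recursive parts reduction of the trigonometric product exists, but the identity rewrite is direct.
- a trigonometric identity — yes, a natural case for it.


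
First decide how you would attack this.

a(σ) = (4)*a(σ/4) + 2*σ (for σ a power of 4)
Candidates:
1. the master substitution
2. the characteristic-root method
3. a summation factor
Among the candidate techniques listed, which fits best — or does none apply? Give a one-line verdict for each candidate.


Best approach: the master substitution — divide-the-index recursion (σ/4 inside the call) straightens out once the index is rewritten as 4^m.
- the master substitution: yes, a natural case for it.
- the characteristic-root method — the recursion divides its index rather than shifting it — outside the constant-shift family the root method covers.
- a summation factor: a divided-index call is outside the fixed-shift first-order family a summation factor normalizes.


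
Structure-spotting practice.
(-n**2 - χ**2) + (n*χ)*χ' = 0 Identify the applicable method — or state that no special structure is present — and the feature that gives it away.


Diagnosis: the homogeneous substitution — the slope's numerator and denominator have matching total degree, so it depends only on χ/n and the ratio substitution collapses it. A Bernoulli substitution is a fair alternative on this equation directly; the homogeneous reading takes it as given.


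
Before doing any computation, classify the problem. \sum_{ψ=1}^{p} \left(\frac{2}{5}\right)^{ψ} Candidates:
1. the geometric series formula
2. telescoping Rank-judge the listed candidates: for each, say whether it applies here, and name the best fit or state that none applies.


Method: the geometric series formula — each summand is the previous one scaled by \frac{2}{5}; that constant multiplier is itself the geometric structure.
- the geometric series formula — a fit — the right tool for this form.
- telescoping: the summand is not presented as a shifted difference — a telescoping rewrite may exist, but the displayed structure does not offer one.


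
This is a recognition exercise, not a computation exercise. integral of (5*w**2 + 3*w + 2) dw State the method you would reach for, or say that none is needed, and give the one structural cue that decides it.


Method: no special technique — the integrand is a sum of constant multiples of powers of w — integrate term by term.


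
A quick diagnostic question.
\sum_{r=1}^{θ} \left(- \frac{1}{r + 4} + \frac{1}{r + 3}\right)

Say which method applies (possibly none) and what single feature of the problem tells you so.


Best approach: telescoping — the summand is built as \frac{1}{r + 3} minus its own successor — adjacent terms annihilate down the line.


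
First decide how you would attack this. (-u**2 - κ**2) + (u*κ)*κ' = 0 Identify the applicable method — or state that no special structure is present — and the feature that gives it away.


Verdict: the homogeneous substitution — the slope's numerator and denominator share total degree; set v = κ/u and the equation drops to separable form. Rearranged, this also fits the Bernoulli template directly; the homogeneous substitution reads the structure without the rearrangement.


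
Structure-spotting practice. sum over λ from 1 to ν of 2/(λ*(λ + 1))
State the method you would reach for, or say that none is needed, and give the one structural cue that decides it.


Technique: telescoping — integer-spaced poles in 2/(λ*(λ + 1)) are the telescoping signature in disguise.


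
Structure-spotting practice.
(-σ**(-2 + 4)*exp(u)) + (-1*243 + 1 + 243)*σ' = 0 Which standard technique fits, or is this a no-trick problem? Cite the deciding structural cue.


Method: separation of variables — the slope splits multiplicatively: exp(u) carrying all u-dependence times σ**(-2 + 4) carrying all σ-dependence — separate and integrate.


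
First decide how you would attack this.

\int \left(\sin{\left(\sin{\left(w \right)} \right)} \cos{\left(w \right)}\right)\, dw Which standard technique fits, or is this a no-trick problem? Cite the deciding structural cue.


Best approach: u-substitution — read it as f(\sin{\left(w \right)}) times a constant multiple of d(\sin{\left(w \right)}): one substitution, u = \sin{\left(w \right)}, finishes it.


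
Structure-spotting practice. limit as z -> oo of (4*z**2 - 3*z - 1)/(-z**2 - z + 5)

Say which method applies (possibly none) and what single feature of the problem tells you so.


Diagnosis: dominant-term comparison — divide by the highest power of z present: lower-order terms vanish and the dominant ratio remains. l'Hôpital's at-infinity variant applies to the expression viewed as a single quotient; the leading-term comparison is the direct route.


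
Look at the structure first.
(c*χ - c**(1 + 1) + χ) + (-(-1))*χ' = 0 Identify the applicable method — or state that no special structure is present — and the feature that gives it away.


Diagnosis: a linear integrating factor — linear in the unknown with genuine forcing: multiply through by the exponential of the integrated coefficient and the left side closes into one derivative.


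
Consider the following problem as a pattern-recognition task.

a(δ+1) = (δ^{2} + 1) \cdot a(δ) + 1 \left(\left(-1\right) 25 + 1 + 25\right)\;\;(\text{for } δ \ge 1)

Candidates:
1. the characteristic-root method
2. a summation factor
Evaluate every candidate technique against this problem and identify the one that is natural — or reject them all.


Diagnosis: a summation factor — the coefficient δ^{2} + 1 drifts with the index, so no fixed root exists; normalizing by the cumulative product telescopes it.
- the characteristic-root method — the coefficients change with the index, which the root method cannot absorb.
- a summation factor — a fit — the right tool for this form.


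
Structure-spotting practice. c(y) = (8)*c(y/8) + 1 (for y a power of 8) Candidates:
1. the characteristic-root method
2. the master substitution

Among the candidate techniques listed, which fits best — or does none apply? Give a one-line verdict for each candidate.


Method: the master substitution — the argument y/8 divides the index by 8; the standard y = 8^m substitution converts it to a constant-shift recurrence.
- the characteristic-root method: a divided-index call is not the fixed-shift linear shape that characteristic roots solve.
- the master substitution — a fit — the right tool for this form.


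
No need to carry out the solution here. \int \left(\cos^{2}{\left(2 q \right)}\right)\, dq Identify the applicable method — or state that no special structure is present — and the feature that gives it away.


Technique: a trigonometric identity — \cos^{2}{\left(2 q \right)} is an even power — the power-reduction identity rewrites it into first-degree cosines.


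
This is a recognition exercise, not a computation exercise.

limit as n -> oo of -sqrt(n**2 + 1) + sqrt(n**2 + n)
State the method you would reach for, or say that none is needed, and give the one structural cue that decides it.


Diagnosis: conjugate multiplication — both pieces blow up but their difference is finite; the conjugate trick rationalizes sqrt(n**2 + n) - sqrt(n**2 + 1).


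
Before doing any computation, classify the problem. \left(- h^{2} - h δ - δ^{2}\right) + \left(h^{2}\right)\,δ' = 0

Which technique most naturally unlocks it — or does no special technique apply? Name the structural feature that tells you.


Technique: the homogeneous substitution — the slope's numerator and denominator share total degree; set v = δ/h and the equation drops to separable form.


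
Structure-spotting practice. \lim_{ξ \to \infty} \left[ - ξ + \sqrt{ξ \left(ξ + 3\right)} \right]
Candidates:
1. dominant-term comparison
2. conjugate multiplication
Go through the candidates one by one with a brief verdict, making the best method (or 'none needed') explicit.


Method: conjugate multiplication — \sqrt{ξ \left(ξ + 3\right)} and ξ both blow up, but their difference is tame once the conjugate rationalizes it.
- dominant-term comparison — leading-power comparison does not apply to this form.
- conjugate multiplication: applicable, and directly so.


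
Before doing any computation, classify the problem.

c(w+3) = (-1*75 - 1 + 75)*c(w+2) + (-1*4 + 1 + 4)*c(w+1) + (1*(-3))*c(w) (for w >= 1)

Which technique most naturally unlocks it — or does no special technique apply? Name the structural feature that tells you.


Method: the characteristic-root method — linear, homogeneous, constant coefficients: solutions of the form r^w exist — find the roots of the characteristic polynomial.


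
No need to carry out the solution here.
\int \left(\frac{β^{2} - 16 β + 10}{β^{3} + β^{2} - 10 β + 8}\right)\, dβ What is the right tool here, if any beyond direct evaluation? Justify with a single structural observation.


Diagnosis: partial fractions — the integrand is a proper rational function and its denominator β^{3} + β^{2} - 10 β + 8 factors into distinct pieces, so it splits into simple fractions.


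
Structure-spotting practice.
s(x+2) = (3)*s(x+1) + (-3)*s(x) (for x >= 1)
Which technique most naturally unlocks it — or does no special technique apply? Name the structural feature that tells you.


Verdict: the characteristic-root method — because shifting x leaves the equation's coefficients unchanged, exponential trials reduce it to algebra.


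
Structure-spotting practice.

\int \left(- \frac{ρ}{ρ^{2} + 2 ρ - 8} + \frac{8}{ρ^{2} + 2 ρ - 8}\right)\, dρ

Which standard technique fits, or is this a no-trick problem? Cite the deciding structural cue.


Diagnosis: partial fractions — with ρ^{2} + 2 ρ - 8 factorable and the degree on top strictly smaller, simple-fraction decomposition is immediate.


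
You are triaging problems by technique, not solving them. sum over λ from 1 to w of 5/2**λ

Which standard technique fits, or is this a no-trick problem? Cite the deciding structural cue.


Best approach: the geometric series formula — consecutive terms stand in a fixed index-free ratio — the geometric sum formula closes it.


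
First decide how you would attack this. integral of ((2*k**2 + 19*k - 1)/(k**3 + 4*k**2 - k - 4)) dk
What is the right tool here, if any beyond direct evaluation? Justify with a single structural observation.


Method: partial fractions — with k**3 + 4*k**2 - k - 4 factorable and the degree on top strictly smaller, simple-fraction decomposition is immediate.


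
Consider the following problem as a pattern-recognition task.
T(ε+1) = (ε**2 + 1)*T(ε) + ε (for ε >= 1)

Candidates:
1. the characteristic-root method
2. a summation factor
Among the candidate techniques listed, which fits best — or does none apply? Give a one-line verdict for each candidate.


Verdict: a summation factor — rescale the sequence by the product of the weights ε**2 + 1 so far — the recurrence collapses to a plain running sum.
- the characteristic-root method — the coefficients vary with the index, breaking the constant-coefficient structure the method needs.
- a summation factor — yes, a natural case for it.


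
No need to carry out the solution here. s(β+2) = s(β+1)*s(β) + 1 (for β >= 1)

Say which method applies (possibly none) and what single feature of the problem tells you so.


Diagnosis: no special technique — no ansatz, no master substitution, no summation factor survives the nonlinearity here.


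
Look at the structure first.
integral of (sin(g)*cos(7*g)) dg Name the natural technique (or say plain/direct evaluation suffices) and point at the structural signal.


Verdict: a trigonometric identity — sin(g)*cos(7*g) mixes two frequencies; the product-to-sum identity splits it into single-frequency sinusoids.


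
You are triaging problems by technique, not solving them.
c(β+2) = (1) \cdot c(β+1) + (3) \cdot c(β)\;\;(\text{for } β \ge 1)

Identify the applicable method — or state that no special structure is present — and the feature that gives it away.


Verdict: the characteristic-root method — no index-dependence in the weights and nothing inhomogeneous: classic characteristic-equation setup.


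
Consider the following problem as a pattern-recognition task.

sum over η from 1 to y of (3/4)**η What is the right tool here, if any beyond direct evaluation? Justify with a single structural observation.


Technique: the geometric series formula — check a ratio of consecutive terms: it is 3/4, independent of the index, so the geometric formula closes the sum.


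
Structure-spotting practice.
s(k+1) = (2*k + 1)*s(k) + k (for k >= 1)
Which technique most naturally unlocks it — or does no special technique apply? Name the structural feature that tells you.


Diagnosis: a summation factor — first-order, linear, moving coefficient 2*k + 1: the discrete analogue of an integrating factor handles it.


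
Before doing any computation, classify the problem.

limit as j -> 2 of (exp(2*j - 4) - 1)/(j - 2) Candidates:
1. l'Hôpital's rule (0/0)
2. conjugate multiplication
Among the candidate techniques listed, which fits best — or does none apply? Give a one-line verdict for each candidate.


Best approach: l'Hôpital's rule (0/0) — the 0/0 form at 2 is the signature situation for l'Hôpital's rule. A first-order expansion at the point is an equally standard path; the rule packages it.
- l'Hôpital's rule (0/0): yes, a natural case for it.
- conjugate multiplication: there are no radicals in tension whose conjugate would simplify matters.


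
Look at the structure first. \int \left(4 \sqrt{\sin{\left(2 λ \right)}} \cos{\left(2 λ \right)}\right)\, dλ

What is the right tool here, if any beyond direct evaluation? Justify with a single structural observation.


Method: u-substitution — the only nontrivial dependence routes through \sin{\left(2 λ \right)}, whose derivative supplies the leftover factor up to a constant multiple — u = \sin{\left(2 λ \right)} flattens it.


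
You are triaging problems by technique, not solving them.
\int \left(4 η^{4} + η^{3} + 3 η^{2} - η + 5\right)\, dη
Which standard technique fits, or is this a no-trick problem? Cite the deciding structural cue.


Diagnosis: no special technique — the integrand is a sum of constant multiples of powers of η — integrate term by term.


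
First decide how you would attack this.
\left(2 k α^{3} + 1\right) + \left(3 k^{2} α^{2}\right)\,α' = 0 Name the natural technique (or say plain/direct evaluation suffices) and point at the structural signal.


Technique: the exact-equation method — the compatibility test passes: the α-derivative of 2 k α^{3} + 1 matches the k-derivative of 3 k^{2} α^{2}, so integrate a potential.


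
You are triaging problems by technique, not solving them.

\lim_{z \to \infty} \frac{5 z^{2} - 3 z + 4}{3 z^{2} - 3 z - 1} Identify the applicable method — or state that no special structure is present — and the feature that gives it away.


Verdict: dominant-term comparison — at large z only the top-degree terms survive; compare the leading terms and the limit falls out. l'Hôpital's at-infinity variant applies to the expression viewed as a single quotient; the leading-term comparison is the direct route.


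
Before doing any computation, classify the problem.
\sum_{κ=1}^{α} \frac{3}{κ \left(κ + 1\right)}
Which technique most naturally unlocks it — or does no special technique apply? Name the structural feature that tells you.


Method: telescoping — the summand \frac{3}{κ \left(κ + 1\right)} decomposes into fractions whose poles differ by an integer shift — the series collapses.


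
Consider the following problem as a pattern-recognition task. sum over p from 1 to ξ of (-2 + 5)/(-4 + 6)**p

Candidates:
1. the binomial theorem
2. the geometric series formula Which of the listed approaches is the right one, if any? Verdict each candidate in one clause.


Best approach: the geometric series formula — consecutive terms stand in a fixed index-free ratio — the geometric sum formula closes it.
- the binomial theorem — no binomial coefficients pair with matched powers.
- the geometric series formula — applicable, and directly so.
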